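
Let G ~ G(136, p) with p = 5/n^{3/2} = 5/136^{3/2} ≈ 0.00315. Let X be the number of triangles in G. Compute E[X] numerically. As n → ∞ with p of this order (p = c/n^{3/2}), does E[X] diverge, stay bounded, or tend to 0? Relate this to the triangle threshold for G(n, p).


Number of potential triangles: C(136, 3) = 410040.
Each occurs with probability p³ ≈ (0.00315)³ ≈ 3.13318e-08.
By linearity: E[X] = C(136, 3)·p³ ≈ 410040 · 3.13318e-08 ≈ 0.013.
Since α = 3/2 > 1, p = c/n^{3/2} = o(1/n) is below the triangle threshold p ~ 1/n. Asymptotically E[X] ~ (c³/6)·n^{3(1−α)} = (5³/6)·n^{-1.5} → 0, so by Markov's inequality G has no triangles w.h.p.

E[X] ≈ 0.013; in regime p = Θ(1/n^{3/2}) E[X] tends to 0 (below the triangle threshold p ~ 1/n).


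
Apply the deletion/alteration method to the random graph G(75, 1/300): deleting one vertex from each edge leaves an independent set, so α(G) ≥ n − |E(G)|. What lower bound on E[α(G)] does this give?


E[|E(G)|] = C(75, 2)·p = 2775 · (1/300) = 37/4.
E[α(G)] ≥ n − E[|E(G)|] = 75 − 37/4 = 263/4.
Numerically: ≈ 65.750000.
(This is only a lower bound; the true E[α(G)] may be larger.)

E[α(G)] ≥ 263/4 ≈ 65.750000.


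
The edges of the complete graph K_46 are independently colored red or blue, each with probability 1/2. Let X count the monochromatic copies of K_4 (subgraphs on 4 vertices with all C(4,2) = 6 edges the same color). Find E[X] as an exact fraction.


Let X = Σ_S X_S over the C(46, 4) = 163185 subsets S of size 4, where X_S = 1 if the K_4 on S is monochromatic.
For a fixed S, the K_4 on S has C(4, 2) = 6 edges. P[all 6 edges red] = (1/2)^6, and likewise for blue, so P[monochromatic] = 2·(1/2)^6 = 2^{1 − 6} = 1/32.
Summing: E[X] = C(46, 4) · 2^{1 − 6} = 163185 · 1/32 = 163185/32.
Numerically: E[X] ≈ 5099.531250.

E[X] = C(46,4)·2^(1−C(4,2)) = 163185/32 ≈ 5099.531250.


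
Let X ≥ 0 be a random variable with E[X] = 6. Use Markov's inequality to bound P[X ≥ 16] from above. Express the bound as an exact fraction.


μ = E[X] = 6, a = 16.
Markov: P[X ≥ 16] ≤ μ/a = (6)/16 = 3/8.
Numerically: ≈ 0.375.
(Since a = 16 > μ = 6.000, the bound 3/8 is < 1 and informative.)

P[X ≥ 16] ≤ 3/8 ≈ 0.375.


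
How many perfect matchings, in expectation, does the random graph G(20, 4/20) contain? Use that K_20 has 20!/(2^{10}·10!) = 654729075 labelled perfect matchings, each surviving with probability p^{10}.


K_20 has 20!/(2^{10}·10!) = 654729075 labelled perfect matchings.
For each such perfect matching H, let X_H = 1 if all 10 edges of H are present in G. Then P[X_H = 1] = p^{10} = (1/5)^{10} = 1/9765625.
By linearity of expectation: E[X] = Σ_H E[X_H] = 654729075 · p^{10} = 654729075 · 1/9765625 = 26189163/390625.
Numerically: E[X] ≈ 67.04.

E[X] = 654729075 · (1/5)^{10} = 26189163/390625 ≈ 67.04.


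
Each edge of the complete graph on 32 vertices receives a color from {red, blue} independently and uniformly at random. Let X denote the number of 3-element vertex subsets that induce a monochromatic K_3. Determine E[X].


Let X = Σ_S X_S over the C(32, 3) = 4960 subsets S of size 3, where X_S = 1 if the K_3 on S is monochromatic.
For a fixed S, the K_3 on S has C(3, 2) = 3 edges. P[all 3 edges red] = (1/2)^3, and likewise for blue, so P[monochromatic] = 2·(1/2)^3 = 2^{1 − 3} = 1/4.
By linearity: E[X] = C(32, 3) · 2^{1 − 3} = 4960 · 1/4 = 1240.
Numerically: E[X] ≈ 1240.000.

E[X] = C(32,3)·2^(1−C(3,2)) = 1240 ≈ 1240.000.


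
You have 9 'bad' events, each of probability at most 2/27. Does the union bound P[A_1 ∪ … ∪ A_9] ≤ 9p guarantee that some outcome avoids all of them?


Union bound: P[∪_{i=1}^{9} A_i] ≤ Σ_i P[A_i] ≤ 9·p = 9·(2/27) = 2/3.
Numerically: 2/3 ≈ 0.667.
Is 2/3 < 1? YES.
Since P[∪ A_i] ≤ 2/3 < 1, the complement has P[∩ A_i^c] ≥ 1 − 2/3 = 1/3 > 0, so some outcome avoids every A_i.

9·p = 2/3 ≈ 0.667; existence CERTIFIED by the union bound.


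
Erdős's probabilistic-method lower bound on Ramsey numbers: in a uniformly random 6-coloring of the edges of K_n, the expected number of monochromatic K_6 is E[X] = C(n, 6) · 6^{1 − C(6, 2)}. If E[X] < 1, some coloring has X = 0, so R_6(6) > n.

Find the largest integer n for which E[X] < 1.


We need C(n, 6) · 6^{1 − 15} < 1, i.e. C(n, 6) < 6^{15 − 1} = 78364164096.
Check values of n near the boundary:
  n = 196: C(196, 6) = 72887293024; 72887293024 < 78364164096? YES
  n = 197: C(197, 6) = 75176946208; 75176946208 < 78364164096? YES
  n = 198: C(198, 6) = 77526225777; 77526225777 < 78364164096? YES
  n = 199: C(199, 6) = 79936367511; 79936367511 < 78364164096? NO
  n = 200: C(200, 6) = 82408626300; 82408626300 < 78364164096? NO
The largest n with C(n, 6) < 78364164096 is n = 198 (where E[X] = 25842075259/26121388032 ≈ 0.9893). Hence R_6(6) > 198, i.e. R_6(6) ≥ 199.

Largest n = 198; hence R_6(6) > 198.


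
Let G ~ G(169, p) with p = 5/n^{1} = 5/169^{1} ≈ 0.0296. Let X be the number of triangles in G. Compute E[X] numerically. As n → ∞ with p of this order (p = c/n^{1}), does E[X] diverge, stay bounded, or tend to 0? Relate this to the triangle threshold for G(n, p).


Number of potential triangles: C(169, 3) = 790244.
Each occurs with probability p³ ≈ (0.0296)³ ≈ 2.58970e-05.
By linearity: E[X] = C(169, 3)·p³ ≈ 790244 · 2.58970e-05 ≈ 20.465.
Here α = 1, so p = 5/n is exactly at the triangle threshold p ~ 1/n. Asymptotically E[X] → c³/6 = 5³/6 = 125/6 ≈ 20.833, a bounded constant. In this regime the triangle count is asymptotically Poisson(c³/6).

E[X] ≈ 20.465; in regime p = Θ(1/n^{1}) E[X] stays bounded (at the triangle threshold p ~ 1/n).


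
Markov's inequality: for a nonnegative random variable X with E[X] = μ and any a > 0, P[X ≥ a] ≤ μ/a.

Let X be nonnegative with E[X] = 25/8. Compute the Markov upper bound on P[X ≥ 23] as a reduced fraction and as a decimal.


μ = E[X] = 25/8, a = 23.
Markov: P[X ≥ 23] ≤ μ/a = (25/8)/23 = 25/184.
Numerically: ≈ 0.136.
(Since a = 23 > μ = 3.125, the bound 25/184 is < 1 and informative.)

P[X ≥ 23] ≤ 25/184 ≈ 0.136.


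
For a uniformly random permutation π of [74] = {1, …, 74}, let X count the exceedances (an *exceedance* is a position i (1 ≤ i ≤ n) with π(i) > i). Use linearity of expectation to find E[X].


Write X = Σ_{i=1}^{74} X_i, where X_i = 1_{π(i) > i}.
For each fixed i, π(i) is uniform over {1, …, 74} (marginal of a uniform permutation), so P[π(i) > i] = (n − i)/n. Summing: Σ_{i=1}^{74} (n − i)/n = (0 + 1 + … + 73)/74 = 74(74 − 1)/(2·74) = (74 − 1)/2.
Hence E[X] = Σ_{i=1}^{74} (74 − i)/74 = 73/2 ≈ 36.5000.

E[X] = 73/2 = 36.5000.


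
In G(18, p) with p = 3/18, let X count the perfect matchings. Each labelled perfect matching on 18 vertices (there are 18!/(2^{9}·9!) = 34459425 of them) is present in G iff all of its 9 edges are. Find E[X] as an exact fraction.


K_18 has 18!/(2^{9}·9!) = 34459425 labelled perfect matchings.
For each such perfect matching H, let X_H = 1 if all 9 edges of H are present in G. Then P[X_H = 1] = p^{9} = (1/6)^{9} = 1/10077696.
Summing the indicators: E[X] = Σ_H E[X_H] = 34459425 · p^{9} = 34459425 · 1/10077696 = 425425/124416.
Numerically: E[X] ≈ 3.42.

E[X] = 34459425 · (1/6)^{9} = 425425/124416 ≈ 3.42.


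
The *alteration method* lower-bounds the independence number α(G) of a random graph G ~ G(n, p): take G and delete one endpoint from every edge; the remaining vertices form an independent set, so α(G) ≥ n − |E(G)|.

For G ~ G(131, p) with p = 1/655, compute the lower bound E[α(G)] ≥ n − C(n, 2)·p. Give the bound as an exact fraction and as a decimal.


E[|E(G)|] = C(131, 2)·p = 8515 · (1/655) = 13.
E[α(G)] ≥ n − E[|E(G)|] = 131 − 13 = 118.
Numerically: ≈ 118.0000.
(This is only a lower bound; the true E[α(G)] may be larger.)

E[α(G)] ≥ 118 ≈ 118.0000.


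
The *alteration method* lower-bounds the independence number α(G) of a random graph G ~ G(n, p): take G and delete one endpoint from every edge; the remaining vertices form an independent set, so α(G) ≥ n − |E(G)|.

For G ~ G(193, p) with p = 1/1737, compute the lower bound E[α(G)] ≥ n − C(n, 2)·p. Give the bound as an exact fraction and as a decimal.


E[|E(G)|] = C(193, 2)·p = 18528 · (1/1737) = 32/3.
E[α(G)] ≥ n − E[|E(G)|] = 193 − 32/3 = 547/3.
Numerically: ≈ 182.33333.
(This is only a lower bound; the true E[α(G)] may be larger.)

E[α(G)] ≥ 547/3 ≈ 182.33333.


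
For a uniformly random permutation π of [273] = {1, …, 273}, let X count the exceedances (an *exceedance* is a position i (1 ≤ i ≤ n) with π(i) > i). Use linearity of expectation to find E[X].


Write X = Σ_{i=1}^{273} X_i, where X_i = 1_{π(i) > i}.
For each fixed i, π(i) is uniform over {1, …, 273} (marginal of a uniform permutation), so P[π(i) > i] = (n − i)/n. Summing: Σ_{i=1}^{273} (n − i)/n = (0 + 1 + … + 272)/273 = 273(273 − 1)/(2·273) = (273 − 1)/2.
Hence E[X] = Σ_{i=1}^{273} (273 − i)/273 = 136 ≈ 136.00000.

E[X] = 136 = 136.00000.


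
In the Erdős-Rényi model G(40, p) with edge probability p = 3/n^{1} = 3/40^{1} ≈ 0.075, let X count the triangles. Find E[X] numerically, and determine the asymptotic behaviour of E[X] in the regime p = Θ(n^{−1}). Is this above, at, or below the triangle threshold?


Number of potential triangles: C(40, 3) = 9880.
Each occurs with probability p³ ≈ (0.075)³ ≈ 4.21875e-04.
By linearity: E[X] = C(40, 3)·p³ ≈ 9880 · 4.21875e-04 ≈ 4.168.
Here α = 1, so p = 3/n is exactly at the triangle threshold p ~ 1/n. Asymptotically E[X] → c³/6 = 3³/6 = 9/2 ≈ 4.500, a bounded constant. In this regime the triangle count is asymptotically Poisson(c³/6).

E[X] ≈ 4.168; in regime p = Θ(1/n^{1}) E[X] stays bounded (at the triangle threshold p ~ 1/n).


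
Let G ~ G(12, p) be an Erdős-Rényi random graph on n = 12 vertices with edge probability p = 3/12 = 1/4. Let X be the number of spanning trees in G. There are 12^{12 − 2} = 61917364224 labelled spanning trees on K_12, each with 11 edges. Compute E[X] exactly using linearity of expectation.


K_12 has 12^{12 − 2} = 61917364224 labelled spanning trees.
For each such spanning tree H, let X_H = 1 if all 11 edges of H are present in G. Then P[X_H = 1] = p^{11} = (1/4)^{11} = 1/4194304.
By linearity: E[X] = Σ_H E[X_H] = 61917364224 · p^{11} = 61917364224 · 1/4194304 = 59049/4.
Numerically: E[X] ≈ 1.48e+04.

E[X] = 61917364224 · (1/4)^{11} = 59049/4 ≈ 1.48e+04.


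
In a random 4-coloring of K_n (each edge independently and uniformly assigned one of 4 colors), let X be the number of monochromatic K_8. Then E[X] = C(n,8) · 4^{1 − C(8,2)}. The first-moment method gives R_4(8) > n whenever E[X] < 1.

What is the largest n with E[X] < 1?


We need C(n, 8) · 4^{1 − 28} < 1, i.e. C(n, 8) < 4^{28 − 1} = 18014398509481984.
Check values of n near the boundary:
  n = 403: C(403, 8) = 16090020602228430; 16090020602228430 < 18014398509481984? YES
  n = 404: C(404, 8) = 16415071523485570; 16415071523485570 < 18014398509481984? YES
  n = 405: C(405, 8) = 16745853821188050; 16745853821188050 < 18014398509481984? YES
  n = 406: C(406, 8) = 17082453897995850; 17082453897995850 < 18014398509481984? YES
  n = 407: C(407, 8) = 17424959239309050; 17424959239309050 < 18014398509481984? YES
  n = 408: C(408, 8) = 17773458424095231; 17773458424095231 < 18014398509481984? YES
  n = 409: C(409, 8) = 18128041135797879; 18128041135797879 < 18014398509481984? NO
  n = 410: C(410, 8) = 18488798173326195; 18488798173326195 < 18014398509481984? NO
  n = 411: C(411, 8) = 18855821462126715; 18855821462126715 < 18014398509481984? NO
The largest n with C(n, 8) < 18014398509481984 is n = 408 (where E[X] = 17773458424095231/18014398509481984 ≈ 0.9866). Hence R_4(8) > 408, i.e. R_4(8) ≥ 409.

Largest n = 408; hence R_4(8) > 408.


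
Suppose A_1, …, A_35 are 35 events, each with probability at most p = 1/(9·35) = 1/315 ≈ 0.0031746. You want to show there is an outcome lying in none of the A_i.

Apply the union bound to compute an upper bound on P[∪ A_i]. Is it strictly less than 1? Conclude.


Union bound: P[∪_{i=1}^{35} A_i] ≤ Σ_i P[A_i] ≤ 35·p = 35·(1/315) = 1/9.
Numerically: 1/9 ≈ 0.1111111.
Is 1/9 < 1? YES.
Since P[∪ A_i] ≤ 1/9 < 1, the complement has P[∩ A_i^c] ≥ 1 − 1/9 = 8/9 > 0, so some outcome avoids every A_i.

35·p = 1/9 ≈ 0.1111111; existence CERTIFIED by the union bound.


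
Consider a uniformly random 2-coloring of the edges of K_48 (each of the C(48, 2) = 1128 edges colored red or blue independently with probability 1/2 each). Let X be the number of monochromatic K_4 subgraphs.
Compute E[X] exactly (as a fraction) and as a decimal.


Let X = Σ_S X_S over the C(48, 4) = 194580 subsets S of size 4, where X_S = 1 if the K_4 on S is monochromatic.
For a fixed S, the K_4 on S has C(4, 2) = 6 edges. P[all 6 edges red] = (1/2)^6, and likewise for blue, so P[monochromatic] = 2·(1/2)^6 = 2^{1 − 6} = 1/32.
By linearity of expectation: E[X] = C(48, 4) · 2^{1 − 6} = 194580 · 1/32 = 48645/8.
Numerically: E[X] ≈ 6080.625000.

E[X] = C(48,4)·2^(1−C(4,2)) = 48645/8 ≈ 6080.625000.


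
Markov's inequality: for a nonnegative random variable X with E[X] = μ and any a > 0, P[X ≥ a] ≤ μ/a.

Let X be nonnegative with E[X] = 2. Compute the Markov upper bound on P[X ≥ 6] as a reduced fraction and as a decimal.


μ = E[X] = 2, a = 6.
Markov: P[X ≥ 6] ≤ μ/a = (2)/6 = 1/3.
Numerically: ≈ 0.333.
(Since a = 6 > μ = 2.000, the bound 1/3 is < 1 and informative.)

P[X ≥ 6] ≤ 1/3 ≈ 0.333.


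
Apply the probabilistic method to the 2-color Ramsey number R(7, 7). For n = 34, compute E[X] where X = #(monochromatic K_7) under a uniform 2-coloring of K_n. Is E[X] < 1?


E[X] = C(34, 7) · 2^{1 − 21} = 5379616 · 2^{−20} = 5379616/1048576.
As a reduced fraction: E[X] = 168113/32768 ≈ 5.13040.
Is E[X] < 1? NO.
Since E[X] ≥ 1, the first-moment bound is inconclusive at n = 34; it does NOT by itself certify R(7, 7) > 34.

E[X] = 168113/32768 ≈ 5.13040; E[X] ≥ 1; first-moment method inconclusive here.


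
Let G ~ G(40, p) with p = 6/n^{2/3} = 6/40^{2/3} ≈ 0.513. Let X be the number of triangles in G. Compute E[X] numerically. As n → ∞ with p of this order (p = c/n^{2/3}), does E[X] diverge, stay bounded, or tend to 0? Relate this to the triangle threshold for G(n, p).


Number of potential triangles: C(40, 3) = 9880.
Each occurs with probability p³ ≈ (0.513)³ ≈ 1.35000e-01.
By linearity: E[X] = C(40, 3)·p³ ≈ 9880 · 1.35000e-01 ≈ 1333.800.
Since α = 2/3 < 1, p = c/n^{2/3} ≫ 1/n is above the triangle threshold p ~ 1/n. Asymptotically E[X] ~ (c³/6)·n^{3(1−α)} = (6³/6)·n^{1} → ∞; triangles are abundant w.h.p.

E[X] ≈ 1333.800; in regime p = Θ(1/n^{2/3}) E[X] diverges (above the triangle threshold p ~ 1/n).


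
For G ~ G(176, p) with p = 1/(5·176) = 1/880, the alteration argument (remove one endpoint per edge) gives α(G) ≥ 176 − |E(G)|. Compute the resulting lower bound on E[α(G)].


E[|E(G)|] = C(176, 2)·p = 15400 · (1/880) = 35/2.
E[α(G)] ≥ n − E[|E(G)|] = 176 − 35/2 = 317/2.
Numerically: ≈ 158.500.
(This is only a lower bound; the true E[α(G)] may be larger.)

E[α(G)] ≥ 317/2 ≈ 158.500.


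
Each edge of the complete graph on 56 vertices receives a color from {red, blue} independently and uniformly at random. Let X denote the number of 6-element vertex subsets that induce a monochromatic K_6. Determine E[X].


Let X = Σ_S X_S over the C(56, 6) = 32468436 subsets S of size 6, where X_S = 1 if the K_6 on S is monochromatic.
For a fixed S, the K_6 on S has C(6, 2) = 15 edges. P[all 15 edges red] = (1/2)^15, and likewise for blue, so P[monochromatic] = 2·(1/2)^15 = 2^{1 − 15} = 1/16384.
Summing: E[X] = C(56, 6) · 2^{1 − 15} = 32468436 · 1/16384 = 8117109/4096.
Numerically: E[X] ≈ 1981.7161.

E[X] = C(56,6)·2^(1−C(6,2)) = 8117109/4096 ≈ 1981.7161.


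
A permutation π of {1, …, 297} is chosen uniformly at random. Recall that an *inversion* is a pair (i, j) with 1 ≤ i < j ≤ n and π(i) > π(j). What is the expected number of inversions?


Write X = Σ X_I over the C(297, 2) = 43956 pairs i < j, with X_I the indicator of one inversion.
There are 43956 indicators.
For each fixed pair i < j, the values π(i) and π(j) are two distinct elements of {1, …, 297} in uniformly random order; by symmetry P[π(i) > π(j)] = 1/2.
By linearity: E[X] = 43956 · (1/2) = C(297, 2) · (1/2) = 43956/2 = 21978 ≈ 21978.000.

E[X] = 21978 = 21978.000.


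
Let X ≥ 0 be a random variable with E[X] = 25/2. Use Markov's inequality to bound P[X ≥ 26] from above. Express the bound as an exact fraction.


μ = E[X] = 25/2, a = 26.
Markov: P[X ≥ 26] ≤ μ/a = (25/2)/26 = 25/52.
Numerically: ≈ 0.481.
(Since a = 26 > μ = 12.500, the bound 25/52 is < 1 and informative.)

P[X ≥ 26] ≤ 25/52 ≈ 0.481.


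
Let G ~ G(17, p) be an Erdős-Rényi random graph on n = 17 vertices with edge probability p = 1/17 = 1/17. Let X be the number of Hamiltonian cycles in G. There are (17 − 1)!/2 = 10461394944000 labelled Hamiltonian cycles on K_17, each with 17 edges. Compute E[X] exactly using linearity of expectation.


K_17 has (17 − 1)!/2 = 10461394944000 labelled Hamiltonian cycles.
For each such Hamiltonian cycle H, let X_H = 1 if all 17 edges of H are present in G. Then P[X_H = 1] = p^{17} = (1/17)^{17} = 1/827240261886336764177.
Summing the indicators: E[X] = Σ_H E[X_H] = 10461394944000 · p^{17} = 10461394944000 · 1/827240261886336764177 = 10461394944000/827240261886336764177.
Numerically: E[X] ≈ 1.2646e-08.

E[X] = 10461394944000 · (1/17)^{17} = 10461394944000/827240261886336764177 ≈ 1.2646e-08.


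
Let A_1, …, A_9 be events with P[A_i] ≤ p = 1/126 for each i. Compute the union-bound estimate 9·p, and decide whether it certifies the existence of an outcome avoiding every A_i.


Union bound: P[∪_{i=1}^{9} A_i] ≤ Σ_i P[A_i] ≤ 9·p = 9·(1/126) = 1/14.
Numerically: 1/14 ≈ 0.0714.
Is 1/14 < 1? YES.
Since P[∪ A_i] ≤ 1/14 < 1, the complement has P[∩ A_i^c] ≥ 1 − 1/14 = 13/14 > 0, so some outcome avoids every A_i.

9·p = 1/14 ≈ 0.0714; existence CERTIFIED by the union bound.


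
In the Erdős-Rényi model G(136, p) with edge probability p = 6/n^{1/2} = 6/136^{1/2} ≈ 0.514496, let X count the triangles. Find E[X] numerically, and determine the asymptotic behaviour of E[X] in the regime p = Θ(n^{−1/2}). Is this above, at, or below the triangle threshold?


Number of potential triangles: C(136, 3) = 410040.
Each occurs with probability p³ ≈ (0.514496)³ ≈ 1.36190053e-01.
By linearity: E[X] = C(136, 3)·p³ ≈ 410040 · 1.36190053e-01 ≈ 55843.369294.
Since α = 1/2 < 1, p = c/n^{1/2} ≫ 1/n is above the triangle threshold p ~ 1/n. Asymptotically E[X] ~ (c³/6)·n^{3(1−α)} = (6³/6)·n^{1.5} → ∞; triangles are abundant w.h.p.

E[X] ≈ 55843.369294; in regime p = Θ(1/n^{1/2}) E[X] diverges (above the triangle threshold p ~ 1/n).


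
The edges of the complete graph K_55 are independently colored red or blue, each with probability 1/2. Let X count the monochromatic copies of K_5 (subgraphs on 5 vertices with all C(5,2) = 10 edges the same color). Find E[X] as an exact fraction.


Let X = Σ_S X_S over the C(55, 5) = 3478761 subsets S of size 5, where X_S = 1 if the K_5 on S is monochromatic.
For a fixed S, the K_5 on S has C(5, 2) = 10 edges. P[all 10 edges red] = (1/2)^10, and likewise for blue, so P[monochromatic] = 2·(1/2)^10 = 2^{1 − 10} = 1/512.
By linearity: E[X] = C(55, 5) · 2^{1 − 10} = 3478761 · 1/512 = 3478761/512.
Numerically: E[X] ≈ 6794.4551.

E[X] = C(55,5)·2^(1−C(5,2)) = 3478761/512 ≈ 6794.4551.


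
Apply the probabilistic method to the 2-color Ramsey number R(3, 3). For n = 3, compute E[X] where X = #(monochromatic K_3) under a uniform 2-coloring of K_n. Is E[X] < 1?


E[X] = C(3, 3) · 2^{1 − 3} = 1 · 2^{−2} = 1/4.
As a reduced fraction: E[X] = 1/4 ≈ 0.25000.
Is E[X] < 1? YES.
Since E[X] < 1, there exists a 2-coloring of K_{3} with no monochromatic K_3; hence R(3, 3) > 3.

E[X] = 1/4 ≈ 0.25000; E[X] < 1, so R(3, 3) > 3.


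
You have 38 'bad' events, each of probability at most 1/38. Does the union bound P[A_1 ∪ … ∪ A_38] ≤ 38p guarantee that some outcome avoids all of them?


Union bound: P[∪_{i=1}^{38} A_i] ≤ Σ_i P[A_i] ≤ 38·p = 38·(1/38) = 1.
Numerically: 1 ≈ 1.000000.
Is 1 < 1? NO.
Since the bound 1 is ≥ 1, the union bound is uninformative here; it does NOT by itself certify existence.

38·p = 1 ≈ 1.000000; existence NOT certified by the union bound.


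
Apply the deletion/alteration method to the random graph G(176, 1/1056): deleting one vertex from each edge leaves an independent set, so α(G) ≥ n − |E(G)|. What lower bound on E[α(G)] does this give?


E[|E(G)|] = C(176, 2)·p = 15400 · (1/1056) = 175/12.
E[α(G)] ≥ n − E[|E(G)|] = 176 − 175/12 = 1937/12.
Numerically: ≈ 161.416667.
(This is only a lower bound; the true E[α(G)] may be larger.)

E[α(G)] ≥ 1937/12 ≈ 161.416667.


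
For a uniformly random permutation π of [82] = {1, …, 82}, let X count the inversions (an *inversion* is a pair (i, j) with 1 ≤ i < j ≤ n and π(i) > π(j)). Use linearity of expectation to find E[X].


Write X = Σ X_I over the C(82, 2) = 3321 pairs i < j, with X_I the indicator of one inversion.
There are 3321 indicators.
For each fixed pair i < j, the values π(i) and π(j) are two distinct elements of {1, …, 82} in uniformly random order; by symmetry P[π(i) > π(j)] = 1/2.
By linearity: E[X] = 3321 · (1/2) = C(82, 2) · (1/2) = 3321/2 = 3321/2 ≈ 1660.500000.

E[X] = 3321/2 = 1660.500000.


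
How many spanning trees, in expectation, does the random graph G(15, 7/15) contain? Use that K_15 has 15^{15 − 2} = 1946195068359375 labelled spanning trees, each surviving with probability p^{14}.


K_15 has 15^{15 − 2} = 1946195068359375 labelled spanning trees.
For each such spanning tree H, let X_H = 1 if all 14 edges of H are present in G. Then P[X_H = 1] = p^{14} = (7/15)^{14} = 678223072849/29192926025390625.
By linearity: E[X] = Σ_H E[X_H] = 1946195068359375 · p^{14} = 1946195068359375 · 678223072849/29192926025390625 = 678223072849/15.
Numerically: E[X] ≈ 4.52149e+10.

E[X] = 1946195068359375 · (7/15)^{14} = 678223072849/15 ≈ 4.52149e+10.


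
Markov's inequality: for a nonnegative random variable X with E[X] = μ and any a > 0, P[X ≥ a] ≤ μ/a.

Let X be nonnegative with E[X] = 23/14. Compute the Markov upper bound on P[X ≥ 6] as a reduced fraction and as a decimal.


μ = E[X] = 23/14, a = 6.
Markov: P[X ≥ 6] ≤ μ/a = (23/14)/6 = 23/84.
Numerically: ≈ 0.2738.
(Since a = 6 > μ = 1.6429, the bound 23/84 is < 1 and informative.)

P[X ≥ 6] ≤ 23/84 ≈ 0.2738.


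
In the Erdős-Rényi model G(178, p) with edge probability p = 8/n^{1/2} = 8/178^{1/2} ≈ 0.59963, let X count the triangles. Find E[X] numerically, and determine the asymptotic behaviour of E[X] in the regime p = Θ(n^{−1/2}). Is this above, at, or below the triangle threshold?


Number of potential triangles: C(178, 3) = 924176.
Each occurs with probability p³ ≈ (0.59963)³ ≈ 2.1559563e-01.
By linearity: E[X] = C(178, 3)·p³ ≈ 924176 · 2.1559563e-01 ≈ 199248.30870.
Since α = 1/2 < 1, p = c/n^{1/2} ≫ 1/n is above the triangle threshold p ~ 1/n. Asymptotically E[X] ~ (c³/6)·n^{3(1−α)} = (8³/6)·n^{1.5} → ∞; triangles are abundant w.h.p.

E[X] ≈ 199248.30870; in regime p = Θ(1/n^{1/2}) E[X] diverges (above the triangle threshold p ~ 1/n).


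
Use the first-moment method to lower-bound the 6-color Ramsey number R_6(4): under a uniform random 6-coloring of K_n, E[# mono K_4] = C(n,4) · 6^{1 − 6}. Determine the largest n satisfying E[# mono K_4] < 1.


We need C(n, 4) · 6^{1 − 6} < 1, i.e. C(n, 4) < 6^{6 − 1} = 7776.
Check values of n near the boundary:
  n = 16: C(16, 4) = 1820; 1820 < 7776? YES
  n = 17: C(17, 4) = 2380; 2380 < 7776? YES
  n = 18: C(18, 4) = 3060; 3060 < 7776? YES
  n = 19: C(19, 4) = 3876; 3876 < 7776? YES
  n = 20: C(20, 4) = 4845; 4845 < 7776? YES
  n = 21: C(21, 4) = 5985; 5985 < 7776? YES
  n = 22: C(22, 4) = 7315; 7315 < 7776? YES
  n = 23: C(23, 4) = 8855; 8855 < 7776? NO
  n = 24: C(24, 4) = 10626; 10626 < 7776? NO
  n = 25: C(25, 4) = 12650; 12650 < 7776? NO
The largest n with C(n, 4) < 7776 is n = 22 (where E[X] = 7315/7776 ≈ 0.9407150). Hence R_6(4) > 22, i.e. R_6(4) ≥ 23.

Largest n = 22; hence R_6(4) > 22.


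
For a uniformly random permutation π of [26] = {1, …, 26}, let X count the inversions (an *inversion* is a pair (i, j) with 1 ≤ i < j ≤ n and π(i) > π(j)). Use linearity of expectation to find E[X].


Write X = Σ X_I over the C(26, 2) = 325 pairs i < j, with X_I the indicator of one inversion.
There are 325 indicators.
For each fixed pair i < j, the values π(i) and π(j) are two distinct elements of {1, …, 26} in uniformly random order; by symmetry P[π(i) > π(j)] = 1/2.
By linearity: E[X] = 325 · (1/2) = C(26, 2) · (1/2) = 325/2 = 325/2 ≈ 162.500.

E[X] = 325/2 = 162.500.


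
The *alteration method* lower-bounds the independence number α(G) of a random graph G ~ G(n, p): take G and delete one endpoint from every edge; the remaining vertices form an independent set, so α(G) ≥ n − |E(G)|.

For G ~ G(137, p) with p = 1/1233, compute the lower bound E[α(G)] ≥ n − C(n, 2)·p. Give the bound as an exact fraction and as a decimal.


E[|E(G)|] = C(137, 2)·p = 9316 · (1/1233) = 68/9.
E[α(G)] ≥ n − E[|E(G)|] = 137 − 68/9 = 1165/9.
Numerically: ≈ 129.4444.
(This is only a lower bound; the true E[α(G)] may be larger.)

E[α(G)] ≥ 1165/9 ≈ 129.4444.


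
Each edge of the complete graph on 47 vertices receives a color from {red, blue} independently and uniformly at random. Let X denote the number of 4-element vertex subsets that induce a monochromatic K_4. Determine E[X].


Let X = Σ_S X_S over the C(47, 4) = 178365 subsets S of size 4, where X_S = 1 if the K_4 on S is monochromatic.
For a fixed S, the K_4 on S has C(4, 2) = 6 edges. P[all 6 edges red] = (1/2)^6, and likewise for blue, so P[monochromatic] = 2·(1/2)^6 = 2^{1 − 6} = 1/32.
By linearity: E[X] = C(47, 4) · 2^{1 − 6} = 178365 · 1/32 = 178365/32.
Numerically: E[X] ≈ 5573.90625.

E[X] = C(47,4)·2^(1−C(4,2)) = 178365/32 ≈ 5573.90625.


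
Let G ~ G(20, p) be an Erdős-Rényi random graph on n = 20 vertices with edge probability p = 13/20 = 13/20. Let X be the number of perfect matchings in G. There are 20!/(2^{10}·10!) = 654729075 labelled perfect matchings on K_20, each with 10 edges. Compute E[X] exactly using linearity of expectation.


K_20 has 20!/(2^{10}·10!) = 654729075 labelled perfect matchings.
For each such perfect matching H, let X_H = 1 if all 10 edges of H are present in G. Then P[X_H = 1] = p^{10} = (13/20)^{10} = 137858491849/10240000000000.
Summing the indicators: E[X] = Σ_H E[X_H] = 654729075 · p^{10} = 654729075 · 137858491849/10240000000000 = 3610398513967632387/409600000000.
Numerically: E[X] ≈ 8.81445e+06.

E[X] = 654729075 · (13/20)^{10} = 3610398513967632387/409600000000 ≈ 8.81445e+06.


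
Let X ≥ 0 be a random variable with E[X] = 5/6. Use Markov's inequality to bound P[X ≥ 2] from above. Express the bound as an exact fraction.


μ = E[X] = 5/6, a = 2.
Markov: P[X ≥ 2] ≤ μ/a = (5/6)/2 = 5/12.
Numerically: ≈ 0.41667.
(Since a = 2 > μ = 0.83333, the bound 5/12 is < 1 and informative.)

P[X ≥ 2] ≤ 5/12 ≈ 0.41667.


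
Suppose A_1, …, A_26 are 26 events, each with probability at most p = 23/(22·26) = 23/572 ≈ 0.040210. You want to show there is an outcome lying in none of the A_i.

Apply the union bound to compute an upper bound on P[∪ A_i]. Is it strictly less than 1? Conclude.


Union bound: P[∪_{i=1}^{26} A_i] ≤ Σ_i P[A_i] ≤ 26·p = 26·(23/572) = 23/22.
Numerically: 23/22 ≈ 1.045455.
Is 23/22 < 1? NO.
Since the bound 23/22 is ≥ 1, the union bound is uninformative here; it does NOT by itself certify existence.

26·p = 23/22 ≈ 1.045455; existence NOT certified by the union bound.


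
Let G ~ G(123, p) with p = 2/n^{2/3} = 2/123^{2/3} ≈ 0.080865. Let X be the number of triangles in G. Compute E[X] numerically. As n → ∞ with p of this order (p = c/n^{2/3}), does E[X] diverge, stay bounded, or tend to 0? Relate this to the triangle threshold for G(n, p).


Number of potential triangles: C(123, 3) = 302621.
Each occurs with probability p³ ≈ (0.080865)³ ≈ 5.2878578e-04.
By linearity: E[X] = C(123, 3)·p³ ≈ 302621 · 5.2878578e-04 ≈ 160.02168.
Since α = 2/3 < 1, p = c/n^{2/3} ≫ 1/n is above the triangle threshold p ~ 1/n. Asymptotically E[X] ~ (c³/6)·n^{3(1−α)} = (2³/6)·n^{1} → ∞; triangles are abundant w.h.p.

E[X] ≈ 160.02168; in regime p = Θ(1/n^{2/3}) E[X] diverges (above the triangle threshold p ~ 1/n).


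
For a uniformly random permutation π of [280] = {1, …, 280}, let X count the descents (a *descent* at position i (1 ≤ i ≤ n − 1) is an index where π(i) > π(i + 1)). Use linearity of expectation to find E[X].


Write X = Σ X_I over i = 1, …, 279, with X_I the indicator of one descent.
There are 279 indicators.
For each fixed i, the pair (π(i), π(i+1)) is a uniformly random ordered pair of distinct values from {1, …, 280}; by symmetry P[π(i) > π(i+1)] = 1/2.
By linearity: E[X] = 279 · (1/2) = (280 − 1) · (1/2) = 279/2 ≈ 139.50000.

E[X] = 279/2 = 139.50000.


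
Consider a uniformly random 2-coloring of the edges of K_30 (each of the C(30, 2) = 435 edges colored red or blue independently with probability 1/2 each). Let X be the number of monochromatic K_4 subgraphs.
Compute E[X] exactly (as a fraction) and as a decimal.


Let X = Σ_S X_S over the C(30, 4) = 27405 subsets S of size 4, where X_S = 1 if the K_4 on S is monochromatic.
For a fixed S, the K_4 on S has C(4, 2) = 6 edges. P[all 6 edges red] = (1/2)^6, and likewise for blue, so P[monochromatic] = 2·(1/2)^6 = 2^{1 − 6} = 1/32.
By linearity: E[X] = C(30, 4) · 2^{1 − 6} = 27405 · 1/32 = 27405/32.
Numerically: E[X] ≈ 856.406250.

E[X] = C(30,4)·2^(1−C(4,2)) = 27405/32 ≈ 856.406250.


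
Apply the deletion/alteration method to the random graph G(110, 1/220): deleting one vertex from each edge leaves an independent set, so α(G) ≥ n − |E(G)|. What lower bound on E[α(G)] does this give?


E[|E(G)|] = C(110, 2)·p = 5995 · (1/220) = 109/4.
E[α(G)] ≥ n − E[|E(G)|] = 110 − 109/4 = 331/4.
Numerically: ≈ 82.7500.
(This is only a lower bound; the true E[α(G)] may be larger.)

E[α(G)] ≥ 331/4 ≈ 82.7500.


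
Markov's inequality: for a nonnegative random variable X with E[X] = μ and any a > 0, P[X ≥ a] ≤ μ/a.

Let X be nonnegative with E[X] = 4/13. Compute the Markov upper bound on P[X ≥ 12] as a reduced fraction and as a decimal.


μ = E[X] = 4/13, a = 12.
Markov: P[X ≥ 12] ≤ μ/a = (4/13)/12 = 1/39.
Numerically: ≈ 0.026.
(Since a = 12 > μ = 0.308, the bound 1/39 is < 1 and informative.)

P[X ≥ 12] ≤ 1/39 ≈ 0.026.


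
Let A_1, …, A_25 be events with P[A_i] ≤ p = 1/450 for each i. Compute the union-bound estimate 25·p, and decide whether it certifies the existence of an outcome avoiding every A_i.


Union bound: P[∪_{i=1}^{25} A_i] ≤ Σ_i P[A_i] ≤ 25·p = 25·(1/450) = 1/18.
Numerically: 1/18 ≈ 0.05556.
Is 1/18 < 1? YES.
Since P[∪ A_i] ≤ 1/18 < 1, the complement has P[∩ A_i^c] ≥ 1 − 1/18 = 17/18 > 0, so some outcome avoids every A_i.

25·p = 1/18 ≈ 0.05556; existence CERTIFIED by the union bound.


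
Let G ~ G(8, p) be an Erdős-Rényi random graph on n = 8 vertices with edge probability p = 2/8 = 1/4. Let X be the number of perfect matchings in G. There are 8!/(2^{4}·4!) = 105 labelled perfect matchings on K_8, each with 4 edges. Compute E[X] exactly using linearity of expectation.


K_8 has 8!/(2^{4}·4!) = 105 labelled perfect matchings.
For each such perfect matching H, let X_H = 1 if all 4 edges of H are present in G. Then P[X_H = 1] = p^{4} = (1/4)^{4} = 1/256.
By linearity of expectation: E[X] = Σ_H E[X_H] = 105 · p^{4} = 105 · 1/256 = 105/256.
Numerically: E[X] ≈ 0.41016.

E[X] = 105 · (1/4)^{4} = 105/256 ≈ 0.41016.


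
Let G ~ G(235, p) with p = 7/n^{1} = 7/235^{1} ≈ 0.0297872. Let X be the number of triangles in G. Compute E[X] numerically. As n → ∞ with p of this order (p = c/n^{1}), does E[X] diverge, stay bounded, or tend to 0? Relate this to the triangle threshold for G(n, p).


Number of potential triangles: C(235, 3) = 2135445.
Each occurs with probability p³ ≈ (0.0297872)³ ≈ 2.64295965e-05.
By linearity: E[X] = C(235, 3)·p³ ≈ 2135445 · 2.64295965e-05 ≈ 56.438950.
Here α = 1, so p = 7/n is exactly at the triangle threshold p ~ 1/n. Asymptotically E[X] → c³/6 = 7³/6 = 343/6 ≈ 57.166667, a bounded constant. In this regime the triangle count is asymptotically Poisson(c³/6).

E[X] ≈ 56.438950; in regime p = Θ(1/n^{1}) E[X] stays bounded (at the triangle threshold p ~ 1/n).


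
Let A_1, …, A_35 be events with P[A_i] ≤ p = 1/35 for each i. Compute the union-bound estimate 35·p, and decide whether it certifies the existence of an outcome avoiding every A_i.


Union bound: P[∪_{i=1}^{35} A_i] ≤ Σ_i P[A_i] ≤ 35·p = 35·(1/35) = 1.
Numerically: 1 ≈ 1.000000.
Is 1 < 1? NO.
Since the bound 1 is ≥ 1, the union bound is uninformative here; it does NOT by itself certify existence.

35·p = 1 ≈ 1.000000; existence NOT certified by the union bound.


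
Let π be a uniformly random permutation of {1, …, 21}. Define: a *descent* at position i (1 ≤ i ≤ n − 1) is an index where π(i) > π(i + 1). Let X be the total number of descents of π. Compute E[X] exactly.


Write X = Σ X_I over i = 1, …, 20, with X_I the indicator of one descent.
There are 20 indicators.
For each fixed i, the pair (π(i), π(i+1)) is a uniformly random ordered pair of distinct values from {1, …, 21}; by symmetry P[π(i) > π(i+1)] = 1/2.
By linearity: E[X] = 20 · (1/2) = (21 − 1) · (1/2) = 10 ≈ 10.0000.

E[X] = 10 = 10.0000.


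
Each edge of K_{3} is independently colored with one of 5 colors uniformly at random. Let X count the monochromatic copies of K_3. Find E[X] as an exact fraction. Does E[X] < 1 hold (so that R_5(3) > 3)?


E[X] = C(3, 3) · 5^{1 − 3} = 1 · 5^{−2} = 1/25.
As a reduced fraction: E[X] = 1/25 ≈ 0.040.
Is E[X] < 1? YES.
Since E[X] < 1, there exists a 5-coloring of K_{3} with no monochromatic K_3; hence R_5(3) > 3.

E[X] = 1/25 ≈ 0.040; E[X] < 1, so R_5(3) > 3.


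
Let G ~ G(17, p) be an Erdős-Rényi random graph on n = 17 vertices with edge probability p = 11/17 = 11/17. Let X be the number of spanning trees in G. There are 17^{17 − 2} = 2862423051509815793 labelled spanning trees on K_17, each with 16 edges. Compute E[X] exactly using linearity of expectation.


K_17 has 17^{17 − 2} = 2862423051509815793 labelled spanning trees.
For each such spanning tree H, let X_H = 1 if all 16 edges of H are present in G. Then P[X_H = 1] = p^{16} = (11/17)^{16} = 45949729863572161/48661191875666868481.
By linearity of expectation: E[X] = Σ_H E[X_H] = 2862423051509815793 · p^{16} = 2862423051509815793 · 45949729863572161/48661191875666868481 = 45949729863572161/17.
Numerically: E[X] ≈ 2.703e+15.

E[X] = 2862423051509815793 · (11/17)^{16} = 45949729863572161/17 ≈ 2.703e+15.


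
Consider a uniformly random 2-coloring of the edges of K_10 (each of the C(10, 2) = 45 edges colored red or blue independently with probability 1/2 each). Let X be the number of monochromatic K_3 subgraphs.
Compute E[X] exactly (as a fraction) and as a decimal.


Let X = Σ_S X_S over the C(10, 3) = 120 subsets S of size 3, where X_S = 1 if the K_3 on S is monochromatic.
For a fixed S, the K_3 on S has C(3, 2) = 3 edges. P[all 3 edges red] = (1/2)^3, and likewise for blue, so P[monochromatic] = 2·(1/2)^3 = 2^{1 − 3} = 1/4.
Summing: E[X] = C(10, 3) · 2^{1 − 3} = 120 · 1/4 = 30.
Numerically: E[X] ≈ 30.00000.

E[X] = C(10,3)·2^(1−C(3,2)) = 30 ≈ 30.00000.


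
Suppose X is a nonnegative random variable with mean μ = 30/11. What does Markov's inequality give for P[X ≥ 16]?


μ = E[X] = 30/11, a = 16.
Markov: P[X ≥ 16] ≤ μ/a = (30/11)/16 = 15/88.
Numerically: ≈ 0.170.
(Since a = 16 > μ = 2.727, the bound 15/88 is < 1 and informative.)

P[X ≥ 16] ≤ 15/88 ≈ 0.170.


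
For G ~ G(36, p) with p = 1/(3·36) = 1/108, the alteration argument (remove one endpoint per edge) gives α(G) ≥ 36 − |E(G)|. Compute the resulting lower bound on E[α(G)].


E[|E(G)|] = C(36, 2)·p = 630 · (1/108) = 35/6.
E[α(G)] ≥ n − E[|E(G)|] = 36 − 35/6 = 181/6.
Numerically: ≈ 30.167.
(This is only a lower bound; the true E[α(G)] may be larger.)

E[α(G)] ≥ 181/6 ≈ 30.167.


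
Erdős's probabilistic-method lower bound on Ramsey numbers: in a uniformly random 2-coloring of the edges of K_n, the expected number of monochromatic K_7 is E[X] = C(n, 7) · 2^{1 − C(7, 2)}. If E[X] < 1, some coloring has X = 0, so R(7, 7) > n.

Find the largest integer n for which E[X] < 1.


We need C(n, 7) · 2^{1 − 21} < 1, i.e. C(n, 7) < 2^{21 − 1} = 1048576.
Check values of n near the boundary:
  n = 25: C(25, 7) = 480700; 480700 < 1048576? YES
  n = 26: C(26, 7) = 657800; 657800 < 1048576? YES
  n = 27: C(27, 7) = 888030; 888030 < 1048576? YES
  n = 28: C(28, 7) = 1184040; 1184040 < 1048576? NO
The largest n with C(n, 7) < 1048576 is n = 27 (where E[X] = 444015/524288 ≈ 0.8468914). Hence R(7, 7) > 27, i.e. R(7, 7) ≥ 28.

Largest n = 27; hence R(7, 7) > 27.


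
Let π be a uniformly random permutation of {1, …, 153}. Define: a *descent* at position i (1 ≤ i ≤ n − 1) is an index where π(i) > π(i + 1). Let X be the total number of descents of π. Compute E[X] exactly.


Write X = Σ X_I over i = 1, …, 152, with X_I the indicator of one descent.
There are 152 indicators.
For each fixed i, the pair (π(i), π(i+1)) is a uniformly random ordered pair of distinct values from {1, …, 153}; by symmetry P[π(i) > π(i+1)] = 1/2.
By linearity: E[X] = 152 · (1/2) = (153 − 1) · (1/2) = 76 ≈ 76.00000.

E[X] = 76 = 76.00000.


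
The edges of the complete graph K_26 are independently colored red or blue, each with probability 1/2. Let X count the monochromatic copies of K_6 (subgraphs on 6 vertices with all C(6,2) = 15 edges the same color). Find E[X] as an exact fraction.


Let X = Σ_S X_S over the C(26, 6) = 230230 subsets S of size 6, where X_S = 1 if the K_6 on S is monochromatic.
For a fixed S, the K_6 on S has C(6, 2) = 15 edges. P[all 15 edges red] = (1/2)^15, and likewise for blue, so P[monochromatic] = 2·(1/2)^15 = 2^{1 − 15} = 1/16384.
By linearity: E[X] = C(26, 6) · 2^{1 − 15} = 230230 · 1/16384 = 115115/8192.
Numerically: E[X] ≈ 14.052124.

E[X] = C(26,6)·2^(1−C(6,2)) = 115115/8192 ≈ 14.052124.


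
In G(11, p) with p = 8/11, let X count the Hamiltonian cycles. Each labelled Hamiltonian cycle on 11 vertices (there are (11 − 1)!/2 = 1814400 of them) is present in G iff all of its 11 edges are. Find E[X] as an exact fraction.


K_11 has (11 − 1)!/2 = 1814400 labelled Hamiltonian cycles.
For each such Hamiltonian cycle H, let X_H = 1 if all 11 edges of H are present in G. Then P[X_H = 1] = p^{11} = (8/11)^{11} = 8589934592/285311670611.
By linearity: E[X] = Σ_H E[X_H] = 1814400 · p^{11} = 1814400 · 8589934592/285311670611 = 15585577323724800/285311670611.
Numerically: E[X] ≈ 54626.

E[X] = 1814400 · (8/11)^{11} = 15585577323724800/285311670611 ≈ 54626.


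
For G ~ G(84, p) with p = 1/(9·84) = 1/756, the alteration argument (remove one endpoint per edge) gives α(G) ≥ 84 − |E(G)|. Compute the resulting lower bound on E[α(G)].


E[|E(G)|] = C(84, 2)·p = 3486 · (1/756) = 83/18.
E[α(G)] ≥ n − E[|E(G)|] = 84 − 83/18 = 1429/18.
Numerically: ≈ 79.388889.
(This is only a lower bound; the true E[α(G)] may be larger.)

E[α(G)] ≥ 1429/18 ≈ 79.388889.
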